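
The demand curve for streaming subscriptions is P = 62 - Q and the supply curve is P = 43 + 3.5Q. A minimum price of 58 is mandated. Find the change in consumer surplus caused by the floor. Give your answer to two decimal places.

-0.91

Free-market equilibrium: 62 - Q = 43 + 3.5Q gives Q* = 4.2222, P* = 57.7778.
At P = 58, buyers demand (62 - 58)/1 = 4 while sellers would supply more, so the quantity traded is 4 at price 58.
CS goes from (1/2)(4.2222)(4.2222) = 8.9136 to 8 (computed as (62 - 58)(4) - (1/2)(1)(4)^2), a change of -0.9136.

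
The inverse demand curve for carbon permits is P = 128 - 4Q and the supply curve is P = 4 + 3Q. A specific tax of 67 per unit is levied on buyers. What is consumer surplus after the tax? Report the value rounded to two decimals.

132.61

Without the tax, 128 - 4Q = 4 + 3Q so Q* = 17.7143 and P* = 57.1429.
A tax on buyers shifts demand down by 67: (128 - 67) - 4Q = 4 + 3Q, so Q_t = 8.1429. Buyers pay P_b = 95.4286; sellers receive P_s = P_b - 67 = 28.4286.
Consumer surplus is the triangle under demand above P_b: (1/2)(8.1429)(128 - 95.4286) = 132.6122.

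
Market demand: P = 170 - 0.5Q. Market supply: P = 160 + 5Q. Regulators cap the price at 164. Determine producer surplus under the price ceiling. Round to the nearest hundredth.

1.60

Free-market equilibrium: 170 - 0.5Q = 160 + 5Q gives Q* = 1.8182, P* = 169.0909.
At P = 164, sellers supply (164 - 160)/5 = 0.8 while buyers want more, so the quantity traded is 0.8 at price 164.
PS is the triangle above supply below 164: (1/2)(0.8)(164 - 160) = 1.6.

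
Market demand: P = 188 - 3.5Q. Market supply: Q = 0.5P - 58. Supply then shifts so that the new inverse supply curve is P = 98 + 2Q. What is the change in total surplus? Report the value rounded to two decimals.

Rewriting supply in inverse form: P = 116 + 2Q.
Initial equilibrium: Q_0 = 13.0909, P_0 = 142.1818; CS_0 = (1/2)(13.0909)(45.8182) = 299.9008, PS_0 = (1/2)(13.0909)(26.1818) = 171.3719.
New equilibrium: 188 - 3.5Q = 98 + 2Q gives Q_1 = 16.3636, P_1 = 130.7273; CS_1 = 468.595, PS_1 = 267.7686.
Change in total surplus = (468.595 + 267.7686) - (299.9008 + 171.3719) = 265.0909.

265.09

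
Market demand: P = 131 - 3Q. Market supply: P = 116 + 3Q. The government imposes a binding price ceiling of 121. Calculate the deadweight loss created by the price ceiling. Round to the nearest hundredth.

2.08

Free-market equilibrium: 131 - 3Q = 116 + 3Q gives Q* = 2.5, P* = 123.5.
At the ceiling price 121, quantity supplied is (121 - 116)/3 = 1.6667; supply is the short side, so Q = 1.6667 trades at P = 121.
The lost-trades triangle has base Q* - 1.6667 = 0.8333 and height equal to the gap between the curves at Q = 1.6667, which is 126 - 121 = 5. DWL = (1/2)(0.8333)(5) = 2.0833.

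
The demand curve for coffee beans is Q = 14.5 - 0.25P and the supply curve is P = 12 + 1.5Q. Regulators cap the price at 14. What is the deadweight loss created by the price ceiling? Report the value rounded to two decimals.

Rewriting demand in inverse form: P = 58 - 4Q.
Without the control, 58 - 4Q = 12 + 1.5Q so Q* = 8.3636 and P* = 24.5455.
At the ceiling price 14, quantity supplied is (14 - 12)/1.5 = 1.3333; supply is the short side, so Q = 1.3333 trades at P = 14.
At Q = 1.3333 the demand price is 52.6667 and the supply price is 14. Deadweight loss is the triangle between the curves from 1.3333 to 8.3636: (1/2)(52.6667 - 14)(8.3636 - 1.3333) = 135.9192.

135.92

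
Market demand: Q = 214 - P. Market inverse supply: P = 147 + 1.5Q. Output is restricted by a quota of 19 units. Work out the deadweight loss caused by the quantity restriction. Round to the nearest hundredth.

76.05

Rewriting demand in inverse form: P = 214 - Q.
Without the quota, 214 - Q = 147 + 1.5Q gives Q* = 26.8.
At Q = 19 the demand price is 214 - (19) = 195 and the supply price is 147 + 1.5(19) = 175.5.
DWL = (1/2)(gap between curves at 19) x (Q* - 19) = (1/2)(19.5)(7.8) = 76.05.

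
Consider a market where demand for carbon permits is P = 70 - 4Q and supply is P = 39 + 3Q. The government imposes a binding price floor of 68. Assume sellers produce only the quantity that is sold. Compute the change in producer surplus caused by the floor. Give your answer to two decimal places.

Free-market equilibrium: 70 - 4Q = 39 + 3Q gives Q* = 4.4286, P* = 52.2857.
At P = 68, buyers demand (70 - 68)/4 = 0.5 while sellers would supply more, so the quantity traded is 0.5 at price 68.
PS goes from (1/2)(4.4286)(13.2857) = 29.4184 to 14.125 (computed as (68 - 39)(0.5) - (1/2)(3)(0.5)^2), a change of -15.2934.

-15.29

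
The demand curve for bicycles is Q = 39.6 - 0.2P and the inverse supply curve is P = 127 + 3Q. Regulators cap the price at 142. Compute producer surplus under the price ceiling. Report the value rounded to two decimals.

37.50

Rewriting demand in inverse form: P = 198 - 5Q.
Free-market equilibrium: 198 - 5Q = 127 + 3Q gives Q* = 8.875, P* = 153.625.
At P = 142, sellers supply (142 - 127)/3 = 5 while buyers want more, so the quantity traded is 5 at price 142.
PS is the triangle above supply below 142: (1/2)(5)(142 - 127) = 37.5.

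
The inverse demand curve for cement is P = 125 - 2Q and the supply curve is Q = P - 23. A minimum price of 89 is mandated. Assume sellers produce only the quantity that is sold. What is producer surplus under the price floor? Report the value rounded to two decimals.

Rewriting supply in inverse form: P = 23 + Q.
Free-market equilibrium: 125 - 2Q = 23 + Q gives Q* = 34, P* = 57.
At P = 89, buyers demand (125 - 89)/2 = 18 while sellers would supply more, so the quantity traded is 18 at price 89.
The supply price at Q = 18 is 41. PS is the trapezoid between 89 and supply over [0, 18]: (1/2)[(89 - 23) + (89 - 41)](18) = 1026.

1026.00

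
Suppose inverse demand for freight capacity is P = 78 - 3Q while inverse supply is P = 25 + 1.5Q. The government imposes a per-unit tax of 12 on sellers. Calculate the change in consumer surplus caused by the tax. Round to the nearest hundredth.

-83.56

Without the tax, 78 - 3Q = 25 + 1.5Q so Q* = 11.7778 and P* = 42.6667.
With the tax, sellers need 12 more per unit: 78 - 3Q = 25 + 1.5Q + 12, so Q_t = 9.1111. Buyers pay P_b = 50.6667; sellers receive P_s = P_b - 12 = 38.6667.
CS falls from (1/2)(11.7778)(35.3333) = 208.0741 to (1/2)(9.1111)(27.3333) = 124.5185, a change of -83.5556.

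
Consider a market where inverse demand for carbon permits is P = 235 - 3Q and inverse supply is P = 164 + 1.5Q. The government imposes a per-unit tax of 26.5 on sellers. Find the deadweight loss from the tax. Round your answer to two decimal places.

78.03

Without the tax, 235 - 3Q = 164 + 1.5Q so Q* = 15.7778 and P* = 187.6667.
A tax on sellers shifts supply up by 26.5: 235 - 3Q = 164 + 1.5Q + 26.5, so Q_t = 9.8889. Buyers pay P_b = 205.3333; sellers receive P_s = P_b - 26.5 = 178.8333.
Deadweight loss is the triangle between the curves from Q_t to Q*: (1/2)(15.7778 - 9.8889)(26.5) = 78.0278.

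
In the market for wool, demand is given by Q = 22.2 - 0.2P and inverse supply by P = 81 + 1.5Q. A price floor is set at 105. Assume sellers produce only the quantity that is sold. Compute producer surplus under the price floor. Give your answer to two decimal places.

27.72

Rewriting demand in inverse form: P = 111 - 5Q.
Without the control, 111 - 5Q = 81 + 1.5Q so Q* = 4.6154 and P* = 87.9231.
At P = 105, buyers demand (111 - 105)/5 = 1.2 while sellers would supply more, so the quantity traded is 1.2 at price 105.
The supply price at Q = 1.2 is 82.8. PS is the trapezoid between 105 and supply over [0, 1.2]: (1/2)[(105 - 81) + (105 - 82.8)](1.2) = 27.72.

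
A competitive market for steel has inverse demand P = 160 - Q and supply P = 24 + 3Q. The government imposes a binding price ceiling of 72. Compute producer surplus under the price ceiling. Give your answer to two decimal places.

384.00

Free-market equilibrium: 160 - Q = 24 + 3Q gives Q* = 34, P* = 126.
At P = 72, sellers supply (72 - 24)/3 = 16 while buyers want more, so the quantity traded is 16 at price 72.
PS is the triangle above supply below 72: (1/2)(16)(72 - 24) = 384.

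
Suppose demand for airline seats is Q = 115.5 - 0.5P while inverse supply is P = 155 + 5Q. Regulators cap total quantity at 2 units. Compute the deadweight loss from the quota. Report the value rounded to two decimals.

274.57

Rewriting demand in inverse form: P = 231 - 2Q.
Unrestricted equilibrium: Q* = (231 - 155)/(2 + 5) = 10.8571.
At Q = 2 the demand price is 231 - 2(2) = 227 and the supply price is 155 + 5(2) = 165.
DWL = (1/2)(gap between curves at 2) x (Q* - 2) = (1/2)(62)(8.8571) = 274.5714.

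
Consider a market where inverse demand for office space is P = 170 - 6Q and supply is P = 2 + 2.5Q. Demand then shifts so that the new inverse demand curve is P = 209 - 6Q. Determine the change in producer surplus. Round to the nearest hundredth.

253.03

Initial equilibrium: Q_0 = 19.7647, P_0 = 51.4118; CS_0 = (1/2)(19.7647)(118.5882) = 1171.9308, PS_0 = (1/2)(19.7647)(49.4118) = 488.3045.
New equilibrium: 209 - 6Q = 2 + 2.5Q gives Q_1 = 24.3529, P_1 = 62.8824; CS_1 = 1779.1972, PS_1 = 741.3322.
Change in producer surplus = 741.3322 - 488.3045 = 253.0277.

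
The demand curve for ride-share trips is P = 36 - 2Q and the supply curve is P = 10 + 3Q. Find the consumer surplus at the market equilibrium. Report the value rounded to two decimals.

Equilibrium: 36 - 2Q = 10 + 3Q, so Q* = 5.2 and P* = 25.6.
CS is the area between the demand curve and P* from 0 to Q*: (1/2)(5.2)(10.4) = 27.04.

27.04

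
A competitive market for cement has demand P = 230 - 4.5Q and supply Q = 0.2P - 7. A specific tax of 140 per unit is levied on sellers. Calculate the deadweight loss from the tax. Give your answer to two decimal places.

1031.58

Rewriting supply in inverse form: P = 35 + 5Q.
Pre-tax equilibrium: 230 - 4.5Q = 35 + 5Q gives Q* = 20.5263, P* = 137.6316.
A tax on sellers shifts supply up by 140: 230 - 4.5Q = 35 + 5Q + 140, so Q_t = 5.7895. Buyers pay P_b = 203.9474; sellers receive P_s = P_b - 140 = 63.9474.
The welfare triangle lost has base Q* - Q_t = 14.7368 and height t = 140, so DWL = (1/2)(14.7368)(140) = 1031.5789.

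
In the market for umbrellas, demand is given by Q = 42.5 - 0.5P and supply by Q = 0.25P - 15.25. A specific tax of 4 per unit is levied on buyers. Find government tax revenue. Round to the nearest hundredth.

13.33

Rewriting demand in inverse form: P = 85 - 2Q.
Rewriting supply in inverse form: P = 61 + 4Q.
Without the tax, 85 - 2Q = 61 + 4Q so Q* = 4 and P* = 77.
A tax on buyers shifts demand down by 4: (85 - 4) - 2Q = 61 + 4Q, so Q_t = 3.3333. Buyers pay P_b = 78.3333; sellers receive P_s = P_b - 4 = 74.3333.
Tax revenue = t x Q_t = 4 x 3.3333 = 13.3333.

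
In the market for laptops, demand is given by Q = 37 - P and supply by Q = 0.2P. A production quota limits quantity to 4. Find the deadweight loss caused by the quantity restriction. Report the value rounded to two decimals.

14.08

Rewriting demand in inverse form: P = 37 - Q.
Rewriting supply in inverse form: P = 5Q.
Without the quota, 37 - Q = 5Q gives Q* = 6.1667.
At Q = 4 the demand price is 37 - (4) = 33 and the supply price is 0 + 5(4) = 20.
Deadweight loss is the triangle between the curves from 4 to 6.1667: (1/2)(33 - 20)(6.1667 - 4) = 14.0833.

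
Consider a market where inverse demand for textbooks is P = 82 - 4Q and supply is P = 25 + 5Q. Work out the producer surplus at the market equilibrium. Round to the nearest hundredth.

100.28

Setting demand equal to supply, 57 = 9Q, so Q* = 6.3333 and P* = 56.6667.
Producer surplus is the triangle above supply below P*: (1/2)(6.3333)(56.6667 - 25) = (1/2)(6.3333)(31.6667) = 100.2778.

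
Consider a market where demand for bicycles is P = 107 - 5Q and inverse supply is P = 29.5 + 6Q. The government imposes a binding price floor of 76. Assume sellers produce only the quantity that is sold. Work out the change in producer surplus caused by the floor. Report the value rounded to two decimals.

Without the control, 107 - 5Q = 29.5 + 6Q so Q* = 7.0455 and P* = 71.7727.
At the floor price 76, quantity demanded is (107 - 76)/5 = 6.2; demand is the short side, so Q = 6.2 trades at P = 76.
PS goes from (1/2)(7.0455)(42.2727) = 148.9153 to 172.98 (computed as (76 - 29.5)(6.2) - (1/2)(6)(6.2)^2), a change of 24.0647.

24.06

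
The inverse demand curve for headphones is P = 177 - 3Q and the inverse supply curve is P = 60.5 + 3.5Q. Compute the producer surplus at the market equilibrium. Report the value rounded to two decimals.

Setting demand equal to supply, 116.5 = 6.5Q, so Q* = 17.9231 and P* = 123.2308.
The supply curve's price intercept is 60.5, so PS = (1/2)(Q*)(P* - 60.5) = (1/2)(17.9231)(62.7308) = 562.1642.

562.16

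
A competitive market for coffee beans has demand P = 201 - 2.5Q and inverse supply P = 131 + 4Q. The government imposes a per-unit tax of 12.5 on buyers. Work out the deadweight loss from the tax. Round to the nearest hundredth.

12.02

Pre-tax equilibrium: 201 - 2.5Q = 131 + 4Q gives Q* = 10.7692, P* = 174.0769.
A tax on buyers shifts demand down by 12.5: (201 - 12.5) - 2.5Q = 131 + 4Q, so Q_t = 8.8462. Buyers pay P_b = 178.8846; sellers receive P_s = P_b - 12.5 = 166.3846.
The welfare triangle lost has base Q* - Q_t = 1.9231 and height t = 12.5, so DWL = (1/2)(1.9231)(12.5) = 12.0192.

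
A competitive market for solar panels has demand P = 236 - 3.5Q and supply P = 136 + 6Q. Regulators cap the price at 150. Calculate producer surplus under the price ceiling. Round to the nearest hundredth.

16.33

Free-market equilibrium: 236 - 3.5Q = 136 + 6Q gives Q* = 10.5263, P* = 199.1579.
At the ceiling price 150, quantity supplied is (150 - 136)/6 = 2.3333; supply is the short side, so Q = 2.3333 trades at P = 150.
PS is the triangle above supply below 150: (1/2)(2.3333)(150 - 136) = 16.3333.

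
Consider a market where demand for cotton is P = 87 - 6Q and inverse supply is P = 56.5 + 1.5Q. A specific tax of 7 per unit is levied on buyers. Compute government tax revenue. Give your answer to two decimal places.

21.93

Without the tax, 87 - 6Q = 56.5 + 1.5Q so Q* = 4.0667 and P* = 62.6.
A tax on buyers shifts demand down by 7: (87 - 7) - 6Q = 56.5 + 1.5Q, so Q_t = 3.1333. Buyers pay P_b = 68.2; sellers receive P_s = P_b - 7 = 61.2.
Revenue is the tax times quantity traded: 7 x 3.1333 = 21.9333.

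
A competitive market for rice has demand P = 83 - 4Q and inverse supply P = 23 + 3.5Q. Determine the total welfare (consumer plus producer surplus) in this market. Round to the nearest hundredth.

Set 83 - 4Q = 23 + 3.5Q, which gives 60 = 7.5Q, so Q* = 8 and P* = 83 - 4(8) = 51.
CS = (1/2)(8)(32) = 128 and PS = (1/2)(8)(28) = 112, so total surplus = 240.

240.00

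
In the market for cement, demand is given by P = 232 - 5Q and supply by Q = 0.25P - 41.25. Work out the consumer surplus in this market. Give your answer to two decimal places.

138.55

Rewriting supply in inverse form: P = 165 + 4Q.
Set 232 - 5Q = 165 + 4Q, which gives 67 = 9Q, so Q* = 7.4444 and P* = 232 - 5(7.4444) = 194.7778.
Consumer surplus is the triangle under demand above P*: (1/2)(7.4444)(232 - 194.7778) = (1/2)(7.4444)(37.2222) = 138.5494.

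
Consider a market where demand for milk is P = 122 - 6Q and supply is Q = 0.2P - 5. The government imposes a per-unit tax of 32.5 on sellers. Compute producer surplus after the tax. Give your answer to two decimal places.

Rewriting supply in inverse form: P = 25 + 5Q.
Without the tax, 122 - 6Q = 25 + 5Q so Q* = 8.8182 and P* = 69.0909.
With the tax, sellers need 32.5 more per unit: 122 - 6Q = 25 + 5Q + 32.5, so Q_t = 5.8636. Buyers pay P_b = 86.8182; sellers receive P_s = P_b - 32.5 = 54.3182.
PS = (1/2)(Q_t)(P_s - 25) = (1/2)(5.8636)(29.3182) = 85.9556.

85.96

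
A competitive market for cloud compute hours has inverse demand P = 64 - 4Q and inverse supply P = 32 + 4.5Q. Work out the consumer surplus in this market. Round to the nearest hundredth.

Equilibrium: 64 - 4Q = 32 + 4.5Q, so Q* = 3.7647 and P* = 48.9412.
The demand choke price is 64, so CS = (1/2)(Q*)(64 - P*) = (1/2)(3.7647)(15.0588) = 28.346.

28.35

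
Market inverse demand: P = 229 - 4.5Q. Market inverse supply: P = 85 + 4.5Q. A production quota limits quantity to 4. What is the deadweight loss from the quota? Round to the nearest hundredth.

648.00

Without the quota, 229 - 4.5Q = 85 + 4.5Q gives Q* = 16.
At Q = 4 the demand price is 229 - 4.5(4) = 211 and the supply price is 85 + 4.5(4) = 103.
Deadweight loss is the triangle between the curves from 4 to 16: (1/2)(211 - 103)(16 - 4) = 648.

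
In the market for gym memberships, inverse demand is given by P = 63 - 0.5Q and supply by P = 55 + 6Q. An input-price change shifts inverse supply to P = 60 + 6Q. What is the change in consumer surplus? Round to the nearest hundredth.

-0.33

Initial equilibrium: Q_0 = 1.2308, P_0 = 62.3846; CS_0 = (1/2)(1.2308)(0.6154) = 0.3787, PS_0 = (1/2)(1.2308)(7.3846) = 4.5444.
New equilibrium: 63 - 0.5Q = 60 + 6Q gives Q_1 = 0.4615, P_1 = 62.7692; CS_1 = 0.0533, PS_1 = 0.6391.
Change in consumer surplus = 0.0533 - 0.3787 = -0.3254.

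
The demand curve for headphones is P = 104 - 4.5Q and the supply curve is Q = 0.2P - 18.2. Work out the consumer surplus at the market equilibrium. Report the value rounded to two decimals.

Rewriting supply in inverse form: P = 91 + 5Q.
Setting demand equal to supply, 13 = 9.5Q, so Q* = 1.3684 and P* = 97.8421.
Consumer surplus is the triangle under demand above P*: (1/2)(1.3684)(104 - 97.8421) = (1/2)(1.3684)(6.1579) = 4.2133.

4.21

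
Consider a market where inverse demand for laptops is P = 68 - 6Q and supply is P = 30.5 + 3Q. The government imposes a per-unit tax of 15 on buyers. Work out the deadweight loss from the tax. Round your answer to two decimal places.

Without the tax, 68 - 6Q = 30.5 + 3Q so Q* = 4.1667 and P* = 43.
With the tax, buyers' net willingness to pay falls by 15: (68 - 15) - 6Q = 30.5 + 3Q, so Q_t = 2.5. Buyers pay P_b = 53; sellers receive P_s = P_b - 15 = 38.
Deadweight loss is the triangle between the curves from Q_t to Q*: (1/2)(4.1667 - 2.5)(15) = 12.5.

12.50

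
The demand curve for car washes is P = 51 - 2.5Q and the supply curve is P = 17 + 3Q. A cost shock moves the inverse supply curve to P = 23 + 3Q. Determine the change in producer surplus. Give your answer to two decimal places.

-18.45

Initial equilibrium: Q_0 = 6.1818, P_0 = 35.5455; CS_0 = (1/2)(6.1818)(15.4545) = 47.7686, PS_0 = (1/2)(6.1818)(18.5455) = 57.3223.
New equilibrium: 51 - 2.5Q = 23 + 3Q gives Q_1 = 5.0909, P_1 = 38.2727; CS_1 = 32.3967, PS_1 = 38.876.
Change in producer surplus = 38.876 - 57.3223 = -18.4463.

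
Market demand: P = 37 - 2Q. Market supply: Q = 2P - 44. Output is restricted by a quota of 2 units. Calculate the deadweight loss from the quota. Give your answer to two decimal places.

Rewriting supply in inverse form: P = 22 + 0.5Q.
Unrestricted equilibrium: Q* = (37 - 22)/(2 + 0.5) = 6.
At Q = 2 the demand price is 37 - 2(2) = 33 and the supply price is 22 + 0.5(2) = 23.
DWL = (1/2)(gap between curves at 2) x (Q* - 2) = (1/2)(10)(4) = 20.

20.00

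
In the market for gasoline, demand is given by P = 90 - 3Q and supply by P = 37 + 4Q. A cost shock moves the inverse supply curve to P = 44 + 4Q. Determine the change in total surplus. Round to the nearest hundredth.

Initial equilibrium: Q_0 = 7.5714, P_0 = 67.2857; CS_0 = (1/2)(7.5714)(22.7143) = 85.9898, PS_0 = (1/2)(7.5714)(30.2857) = 114.6531.
New equilibrium: 90 - 3Q = 44 + 4Q gives Q_1 = 6.5714, P_1 = 70.2857; CS_1 = 64.7755, PS_1 = 86.3673.
Change in total surplus = (64.7755 + 86.3673) - (85.9898 + 114.6531) = -49.5.

-49.50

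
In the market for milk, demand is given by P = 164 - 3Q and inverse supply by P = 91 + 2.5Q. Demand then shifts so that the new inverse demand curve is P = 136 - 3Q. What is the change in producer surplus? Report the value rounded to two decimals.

Initial equilibrium: Q_0 = 13.2727, P_0 = 124.1818; CS_0 = (1/2)(13.2727)(39.8182) = 264.2479, PS_0 = (1/2)(13.2727)(33.1818) = 220.2066.
New equilibrium: 136 - 3Q = 91 + 2.5Q gives Q_1 = 8.1818, P_1 = 111.4545; CS_1 = 100.4132, PS_1 = 83.6777.
Change in producer surplus = 83.6777 - 220.2066 = -136.5289.

-136.53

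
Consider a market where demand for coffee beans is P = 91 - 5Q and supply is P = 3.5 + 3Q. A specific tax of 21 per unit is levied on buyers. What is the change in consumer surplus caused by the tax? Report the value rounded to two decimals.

Pre-tax equilibrium: 91 - 5Q = 3.5 + 3Q gives Q* = 10.9375, P* = 36.3125.
A tax on buyers shifts demand down by 21: (91 - 21) - 5Q = 3.5 + 3Q, so Q_t = 8.3125. Buyers pay P_b = 49.4375; sellers receive P_s = P_b - 21 = 28.4375.
Consumers lose the trapezoid between P* and P_b out to Q_t plus the triangle from Q_t to Q*: change in CS = 172.7441 - 299.0723 = -126.3281.

-126.33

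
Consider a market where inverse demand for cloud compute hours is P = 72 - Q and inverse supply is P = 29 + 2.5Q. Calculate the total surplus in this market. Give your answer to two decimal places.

Equilibrium: 72 - Q = 29 + 2.5Q, so Q* = 12.2857 and P* = 59.7143.
Total surplus is the full triangle between the curves from 0 to Q*: (1/2)(12.2857)(72 - 29) = 264.1429.

264.14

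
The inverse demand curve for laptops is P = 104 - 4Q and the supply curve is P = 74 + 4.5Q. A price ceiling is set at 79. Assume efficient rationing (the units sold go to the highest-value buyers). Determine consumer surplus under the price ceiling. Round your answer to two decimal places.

Without the control, 104 - 4Q = 74 + 4.5Q so Q* = 3.5294 and P* = 89.8824.
At the ceiling price 79, quantity supplied is (79 - 74)/4.5 = 1.1111; supply is the short side, so Q = 1.1111 trades at P = 79.
The demand price at Q = 1.1111 is 99.5556. CS is the trapezoid between demand and 79 over [0, 1.1111]: (1/2)[(104 - 79) + (99.5556 - 79)](1.1111) = 25.3086.

25.31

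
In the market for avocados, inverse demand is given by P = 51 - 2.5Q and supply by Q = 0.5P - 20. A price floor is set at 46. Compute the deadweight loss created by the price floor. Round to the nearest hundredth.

Rewriting supply in inverse form: P = 40 + 2Q.
Free-market equilibrium: 51 - 2.5Q = 40 + 2Q gives Q* = 2.4444, P* = 44.8889.
At the floor price 46, quantity demanded is (51 - 46)/2.5 = 2; demand is the short side, so Q = 2 trades at P = 46.
The lost-trades triangle has base Q* - 2 = 0.4444 and height equal to the gap between the curves at Q = 2, which is 46 - 44 = 2. DWL = (1/2)(0.4444)(2) = 0.4444.

0.44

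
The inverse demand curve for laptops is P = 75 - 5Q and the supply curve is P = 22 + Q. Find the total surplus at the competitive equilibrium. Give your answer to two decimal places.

Set 75 - 5Q = 22 + Q, which gives 53 = 6Q, so Q* = 8.8333 and P* = 75 - 5(8.8333) = 30.8333.
Total surplus is the full triangle between the curves from 0 to Q*: (1/2)(8.8333)(75 - 22) = 234.0833.

234.08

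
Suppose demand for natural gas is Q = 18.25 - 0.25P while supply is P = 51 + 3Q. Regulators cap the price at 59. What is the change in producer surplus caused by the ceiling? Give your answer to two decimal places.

-4.15

Rewriting demand in inverse form: P = 73 - 4Q.
Free-market equilibrium: 73 - 4Q = 51 + 3Q gives Q* = 3.1429, P* = 60.4286.
At the ceiling price 59, quantity supplied is (59 - 51)/3 = 2.6667; supply is the short side, so Q = 2.6667 trades at P = 59.
PS goes from (1/2)(3.1429)(9.4286) = 14.8163 to 10.6667 (computed as (59 - 51)(2.6667) - (1/2)(3)(2.6667)^2), a change of -4.1497.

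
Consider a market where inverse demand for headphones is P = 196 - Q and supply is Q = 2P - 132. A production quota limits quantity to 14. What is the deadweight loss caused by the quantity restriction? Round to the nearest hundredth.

Rewriting supply in inverse form: P = 66 + 0.5Q.
Without the quota, 196 - Q = 66 + 0.5Q gives Q* = 86.6667.
At Q = 14 the demand price is 196 - (14) = 182 and the supply price is 66 + 0.5(14) = 73.
Deadweight loss is the triangle between the curves from 14 to 86.6667: (1/2)(182 - 73)(86.6667 - 14) = 3960.3333.

3960.33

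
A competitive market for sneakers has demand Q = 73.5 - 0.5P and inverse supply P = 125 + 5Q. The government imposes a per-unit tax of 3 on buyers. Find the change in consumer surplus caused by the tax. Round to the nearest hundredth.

-2.51

Rewriting demand in inverse form: P = 147 - 2Q.
Without the tax, 147 - 2Q = 125 + 5Q so Q* = 3.1429 and P* = 140.7143.
With the tax, buyers' net willingness to pay falls by 3: (147 - 3) - 2Q = 125 + 5Q, so Q_t = 2.7143. Buyers pay P_b = 141.5714; sellers receive P_s = P_b - 3 = 138.5714.
CS falls from (1/2)(3.1429)(6.2857) = 9.8776 to (1/2)(2.7143)(5.4286) = 7.3673, a change of -2.5102.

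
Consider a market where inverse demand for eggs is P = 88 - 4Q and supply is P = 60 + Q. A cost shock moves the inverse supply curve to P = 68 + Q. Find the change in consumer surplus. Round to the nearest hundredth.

Initial equilibrium: Q_0 = 5.6, P_0 = 65.6; CS_0 = (1/2)(5.6)(22.4) = 62.72, PS_0 = (1/2)(5.6)(5.6) = 15.68.
New equilibrium: 88 - 4Q = 68 + Q gives Q_1 = 4, P_1 = 72; CS_1 = 32, PS_1 = 8.
Change in consumer surplus = 32 - 62.72 = -30.72.

-30.72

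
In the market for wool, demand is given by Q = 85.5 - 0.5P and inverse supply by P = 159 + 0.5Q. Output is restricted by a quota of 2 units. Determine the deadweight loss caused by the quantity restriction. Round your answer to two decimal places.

9.80

Rewriting demand in inverse form: P = 171 - 2Q.
Without the quota, 171 - 2Q = 159 + 0.5Q gives Q* = 4.8.
At Q = 2 the demand price is 171 - 2(2) = 167 and the supply price is 159 + 0.5(2) = 160.
Deadweight loss is the triangle between the curves from 2 to 4.8: (1/2)(167 - 160)(4.8 - 2) = 9.8.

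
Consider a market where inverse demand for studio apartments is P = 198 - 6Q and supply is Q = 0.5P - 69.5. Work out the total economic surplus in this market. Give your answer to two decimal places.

Rewriting supply in inverse form: P = 139 + 2Q.
Setting demand equal to supply, 59 = 8Q, so Q* = 7.375 and P* = 153.75.
CS = (1/2)(7.375)(44.25) = 163.1719 and PS = (1/2)(7.375)(14.75) = 54.3906, so total surplus = 217.5625.

217.56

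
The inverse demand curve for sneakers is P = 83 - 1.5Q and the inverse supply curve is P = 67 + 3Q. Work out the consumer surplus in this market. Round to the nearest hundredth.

9.48

Set 83 - 1.5Q = 67 + 3Q, which gives 16 = 4.5Q, so Q* = 3.5556 and P* = 83 - 1.5(3.5556) = 77.6667.
The demand choke price is 83, so CS = (1/2)(Q*)(83 - P*) = (1/2)(3.5556)(5.3333) = 9.4815.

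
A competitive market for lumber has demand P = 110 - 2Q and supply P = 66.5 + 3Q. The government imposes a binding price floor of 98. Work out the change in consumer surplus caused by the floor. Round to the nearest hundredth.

Without the control, 110 - 2Q = 66.5 + 3Q so Q* = 8.7 and P* = 92.6.
At P = 98, buyers demand (110 - 98)/2 = 6 while sellers would supply more, so the quantity traded is 6 at price 98.
CS goes from (1/2)(8.7)(17.4) = 75.69 to 36 (computed as (110 - 98)(6) - (1/2)(2)(6)^2), a change of -39.69.

-39.69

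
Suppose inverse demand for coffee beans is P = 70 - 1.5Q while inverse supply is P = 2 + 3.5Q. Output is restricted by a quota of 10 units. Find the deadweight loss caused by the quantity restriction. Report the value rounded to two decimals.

Without the quota, 70 - 1.5Q = 2 + 3.5Q gives Q* = 13.6.
At Q = 10 the demand price is 70 - 1.5(10) = 55 and the supply price is 2 + 3.5(10) = 37.
Deadweight loss is the triangle between the curves from 10 to 13.6: (1/2)(55 - 37)(13.6 - 10) = 32.4.

32.40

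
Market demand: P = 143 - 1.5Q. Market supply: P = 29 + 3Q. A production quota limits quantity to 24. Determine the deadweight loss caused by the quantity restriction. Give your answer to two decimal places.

4.00

Unrestricted equilibrium: Q* = (143 - 29)/(1.5 + 3) = 25.3333.
At Q = 24 the demand price is 143 - 1.5(24) = 107 and the supply price is 29 + 3(24) = 101.
DWL = (1/2)(gap between curves at 24) x (Q* - 24) = (1/2)(6)(1.3333) = 4.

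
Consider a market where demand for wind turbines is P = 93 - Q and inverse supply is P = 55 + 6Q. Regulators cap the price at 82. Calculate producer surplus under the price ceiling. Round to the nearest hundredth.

Without the control, 93 - Q = 55 + 6Q so Q* = 5.4286 and P* = 87.5714.
At the ceiling price 82, quantity supplied is (82 - 55)/6 = 4.5; supply is the short side, so Q = 4.5 trades at P = 82.
PS is the triangle above supply below 82: (1/2)(4.5)(82 - 55) = 60.75.

60.75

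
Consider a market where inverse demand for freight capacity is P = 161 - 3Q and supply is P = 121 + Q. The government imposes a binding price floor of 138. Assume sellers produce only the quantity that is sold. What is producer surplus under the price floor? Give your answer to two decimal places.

100.94

Free-market equilibrium: 161 - 3Q = 121 + Q gives Q* = 10, P* = 131.
At P = 138, buyers demand (161 - 138)/3 = 7.6667 while sellers would supply more, so the quantity traded is 7.6667 at price 138.
The supply price at Q = 7.6667 is 128.6667. PS is the trapezoid between 138 and supply over [0, 7.6667]: (1/2)[(138 - 121) + (138 - 128.6667)](7.6667) = 100.9444.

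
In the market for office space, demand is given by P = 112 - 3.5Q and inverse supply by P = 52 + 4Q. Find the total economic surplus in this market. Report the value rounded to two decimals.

240.00

Equilibrium: 112 - 3.5Q = 52 + 4Q, so Q* = 8 and P* = 84.
CS = (1/2)(8)(28) = 112 and PS = (1/2)(8)(32) = 128, so total surplus = 240.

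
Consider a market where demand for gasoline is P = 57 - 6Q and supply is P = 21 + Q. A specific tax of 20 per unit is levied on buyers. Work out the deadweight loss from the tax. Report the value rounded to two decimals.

Pre-tax equilibrium: 57 - 6Q = 21 + Q gives Q* = 5.1429, P* = 26.1429.
With the tax, buyers' net willingness to pay falls by 20: (57 - 20) - 6Q = 21 + Q, so Q_t = 2.2857. Buyers pay P_b = 43.2857; sellers receive P_s = P_b - 20 = 23.2857.
Deadweight loss is the triangle between the curves from Q_t to Q*: (1/2)(5.1429 - 2.2857)(20) = 28.5714.

28.57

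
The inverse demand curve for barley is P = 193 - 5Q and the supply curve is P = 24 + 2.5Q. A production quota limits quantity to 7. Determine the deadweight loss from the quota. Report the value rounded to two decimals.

Unrestricted equilibrium: Q* = (193 - 24)/(5 + 2.5) = 22.5333.
At Q = 7 the demand price is 193 - 5(7) = 158 and the supply price is 24 + 2.5(7) = 41.5.
DWL = (1/2)(gap between curves at 7) x (Q* - 7) = (1/2)(116.5)(15.5333) = 904.8167.

904.82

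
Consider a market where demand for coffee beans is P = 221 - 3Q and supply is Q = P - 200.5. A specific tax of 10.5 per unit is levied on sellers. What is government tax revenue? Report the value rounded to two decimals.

26.25

Rewriting supply in inverse form: P = 200.5 + Q.
Pre-tax equilibrium: 221 - 3Q = 200.5 + Q gives Q* = 5.125, P* = 205.625.
With the tax, sellers need 10.5 more per unit: 221 - 3Q = 200.5 + Q + 10.5, so Q_t = 2.5. Buyers pay P_b = 213.5; sellers receive P_s = P_b - 10.5 = 203.
Revenue is the tax times quantity traded: 10.5 x 2.5 = 26.25.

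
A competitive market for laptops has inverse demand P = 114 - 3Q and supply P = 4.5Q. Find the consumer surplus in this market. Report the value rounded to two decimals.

Set 114 - 3Q = 4.5Q, which gives 114 = 7.5Q, so Q* = 15.2 and P* = 114 - 3(15.2) = 68.4.
The demand choke price is 114, so CS = (1/2)(Q*)(114 - P*) = (1/2)(15.2)(45.6) = 346.56.

346.56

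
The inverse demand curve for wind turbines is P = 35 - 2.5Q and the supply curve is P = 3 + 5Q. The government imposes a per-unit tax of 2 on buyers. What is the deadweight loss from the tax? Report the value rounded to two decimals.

Without the tax, 35 - 2.5Q = 3 + 5Q so Q* = 4.2667 and P* = 24.3333.
A tax on buyers shifts demand down by 2: (35 - 2) - 2.5Q = 3 + 5Q, so Q_t = 4. Buyers pay P_b = 25; sellers receive P_s = P_b - 2 = 23.
The welfare triangle lost has base Q* - Q_t = 0.2667 and height t = 2, so DWL = (1/2)(0.2667)(2) = 0.2667.

0.27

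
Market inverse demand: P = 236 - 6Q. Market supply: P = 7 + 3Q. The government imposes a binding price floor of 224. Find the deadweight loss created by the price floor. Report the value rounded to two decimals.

Without the control, 236 - 6Q = 7 + 3Q so Q* = 25.4444 and P* = 83.3333.
At the floor price 224, quantity demanded is (236 - 224)/6 = 2; demand is the short side, so Q = 2 trades at P = 224.
The lost-trades triangle has base Q* - 2 = 23.4444 and height equal to the gap between the curves at Q = 2, which is 224 - 13 = 211. DWL = (1/2)(23.4444)(211) = 2473.3889.

2473.39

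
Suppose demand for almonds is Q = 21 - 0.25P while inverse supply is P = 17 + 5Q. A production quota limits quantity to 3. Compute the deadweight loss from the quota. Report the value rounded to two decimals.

Rewriting demand in inverse form: P = 84 - 4Q.
Without the quota, 84 - 4Q = 17 + 5Q gives Q* = 7.4444.
At Q = 3 the demand price is 84 - 4(3) = 72 and the supply price is 17 + 5(3) = 32.
DWL = (1/2)(gap between curves at 3) x (Q* - 3) = (1/2)(40)(4.4444) = 88.8889.

88.89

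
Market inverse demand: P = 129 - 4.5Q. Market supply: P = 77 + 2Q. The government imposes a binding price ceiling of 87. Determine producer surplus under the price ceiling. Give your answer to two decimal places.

Free-market equilibrium: 129 - 4.5Q = 77 + 2Q gives Q* = 8, P* = 93.
At P = 87, sellers supply (87 - 77)/2 = 5 while buyers want more, so the quantity traded is 5 at price 87.
PS is the triangle above supply below 87: (1/2)(5)(87 - 77) = 25.

25.00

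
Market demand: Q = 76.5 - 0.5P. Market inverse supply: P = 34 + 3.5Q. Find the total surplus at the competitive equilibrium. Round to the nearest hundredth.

1287.36

Rewriting demand in inverse form: P = 153 - 2Q.
Equilibrium: 153 - 2Q = 34 + 3.5Q, so Q* = 21.6364 and P* = 109.7273.
Total surplus is the full triangle between the curves from 0 to Q*: (1/2)(21.6364)(153 - 34) = 1287.3636.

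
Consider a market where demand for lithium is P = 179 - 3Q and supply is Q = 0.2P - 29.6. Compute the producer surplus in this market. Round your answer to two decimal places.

Rewriting supply in inverse form: P = 148 + 5Q.
Setting demand equal to supply, 31 = 8Q, so Q* = 3.875 and P* = 167.375.
PS is the area between P* and the supply curve from 0 to Q*: (1/2)(3.875)(19.375) = 37.5391.

37.54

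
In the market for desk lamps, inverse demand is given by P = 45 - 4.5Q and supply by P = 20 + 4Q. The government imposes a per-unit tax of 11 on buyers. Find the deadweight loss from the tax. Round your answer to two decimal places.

Pre-tax equilibrium: 45 - 4.5Q = 20 + 4Q gives Q* = 2.9412, P* = 31.7647.
With the tax, buyers' net willingness to pay falls by 11: (45 - 11) - 4.5Q = 20 + 4Q, so Q_t = 1.6471. Buyers pay P_b = 37.5882; sellers receive P_s = P_b - 11 = 26.5882.
The welfare triangle lost has base Q* - Q_t = 1.2941 and height t = 11, so DWL = (1/2)(1.2941)(11) = 7.1176.

7.12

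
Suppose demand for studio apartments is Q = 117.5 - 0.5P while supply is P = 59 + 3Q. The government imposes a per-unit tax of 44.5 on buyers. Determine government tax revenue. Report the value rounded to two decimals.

Rewriting demand in inverse form: P = 235 - 2Q.
Without the tax, 235 - 2Q = 59 + 3Q so Q* = 35.2 and P* = 164.6.
With the tax, buyers' net willingness to pay falls by 44.5: (235 - 44.5) - 2Q = 59 + 3Q, so Q_t = 26.3. Buyers pay P_b = 182.4; sellers receive P_s = P_b - 44.5 = 137.9.
Revenue is the tax times quantity traded: 44.5 x 26.3 = 1170.35.

1170.35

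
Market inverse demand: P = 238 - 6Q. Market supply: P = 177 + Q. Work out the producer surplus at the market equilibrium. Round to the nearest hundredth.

37.97

Setting demand equal to supply, 61 = 7Q, so Q* = 8.7143 and P* = 185.7143.
The supply curve's price intercept is 177, so PS = (1/2)(Q*)(P* - 177) = (1/2)(8.7143)(8.7143) = 37.9694.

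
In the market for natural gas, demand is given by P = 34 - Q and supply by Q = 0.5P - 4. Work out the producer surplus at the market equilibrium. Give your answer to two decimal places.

75.11

Rewriting supply in inverse form: P = 8 + 2Q.
Setting demand equal to supply, 26 = 3Q, so Q* = 8.6667 and P* = 25.3333.
Producer surplus is the triangle above supply below P*: (1/2)(8.6667)(25.3333 - 8) = (1/2)(8.6667)(17.3333) = 75.1111.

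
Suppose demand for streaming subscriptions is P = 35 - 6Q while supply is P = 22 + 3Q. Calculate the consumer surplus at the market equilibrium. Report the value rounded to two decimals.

6.26

Setting demand equal to supply, 13 = 9Q, so Q* = 1.4444 and P* = 26.3333.
CS is the area between the demand curve and P* from 0 to Q*: (1/2)(1.4444)(8.6667) = 6.2593.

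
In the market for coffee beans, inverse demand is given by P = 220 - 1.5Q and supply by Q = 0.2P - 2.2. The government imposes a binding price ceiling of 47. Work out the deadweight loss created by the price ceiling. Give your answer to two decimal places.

Rewriting supply in inverse form: P = 11 + 5Q.
Free-market equilibrium: 220 - 1.5Q = 11 + 5Q gives Q* = 32.1538, P* = 171.7692.
At P = 47, sellers supply (47 - 11)/5 = 7.2 while buyers want more, so the quantity traded is 7.2 at price 47.
The lost-trades triangle has base Q* - 7.2 = 24.9538 and height equal to the gap between the curves at Q = 7.2, which is 209.2 - 47 = 162.2. DWL = (1/2)(24.9538)(162.2) = 2023.7569.

2023.76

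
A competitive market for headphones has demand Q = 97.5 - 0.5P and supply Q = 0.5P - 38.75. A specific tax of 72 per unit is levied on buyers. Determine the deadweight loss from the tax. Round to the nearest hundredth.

648.00

Rewriting demand in inverse form: P = 195 - 2Q.
Rewriting supply in inverse form: P = 77.5 + 2Q.
Pre-tax equilibrium: 195 - 2Q = 77.5 + 2Q gives Q* = 29.375, P* = 136.25.
A tax on buyers shifts demand down by 72: (195 - 72) - 2Q = 77.5 + 2Q, so Q_t = 11.375. Buyers pay P_b = 172.25; sellers receive P_s = P_b - 72 = 100.25.
The welfare triangle lost has base Q* - Q_t = 18 and height t = 72, so DWL = (1/2)(18)(72) = 648.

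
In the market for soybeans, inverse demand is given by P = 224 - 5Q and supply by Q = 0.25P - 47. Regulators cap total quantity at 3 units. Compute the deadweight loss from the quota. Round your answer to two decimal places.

Rewriting supply in inverse form: P = 188 + 4Q.
Unrestricted equilibrium: Q* = (224 - 188)/(5 + 4) = 4.
At Q = 3 the demand price is 224 - 5(3) = 209 and the supply price is 188 + 4(3) = 200.
Deadweight loss is the triangle between the curves from 3 to 4: (1/2)(209 - 200)(4 - 3) = 4.5.

4.50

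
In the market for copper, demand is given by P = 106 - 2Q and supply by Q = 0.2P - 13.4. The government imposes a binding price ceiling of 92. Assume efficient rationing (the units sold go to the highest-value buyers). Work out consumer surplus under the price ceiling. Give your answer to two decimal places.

45.00

Rewriting supply in inverse form: P = 67 + 5Q.
Free-market equilibrium: 106 - 2Q = 67 + 5Q gives Q* = 5.5714, P* = 94.8571.
At P = 92, sellers supply (92 - 67)/5 = 5 while buyers want more, so the quantity traded is 5 at price 92.
The demand price at Q = 5 is 96. CS is the trapezoid between demand and 92 over [0, 5]: (1/2)[(106 - 92) + (96 - 92)](5) = 45.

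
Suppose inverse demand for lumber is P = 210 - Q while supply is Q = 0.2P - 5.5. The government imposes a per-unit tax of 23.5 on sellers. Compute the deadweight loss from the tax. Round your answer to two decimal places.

Rewriting supply in inverse form: P = 27.5 + 5Q.
Without the tax, 210 - Q = 27.5 + 5Q so Q* = 30.4167 and P* = 179.5833.
A tax on sellers shifts supply up by 23.5: 210 - Q = 27.5 + 5Q + 23.5, so Q_t = 26.5. Buyers pay P_b = 183.5; sellers receive P_s = P_b - 23.5 = 160.
Deadweight loss is the triangle between the curves from Q_t to Q*: (1/2)(30.4167 - 26.5)(23.5) = 46.0208.

46.02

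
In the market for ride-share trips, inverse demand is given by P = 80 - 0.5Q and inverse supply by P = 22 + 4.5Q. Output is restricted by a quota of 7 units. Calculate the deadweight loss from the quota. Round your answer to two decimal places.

Without the quota, 80 - 0.5Q = 22 + 4.5Q gives Q* = 11.6.
At Q = 7 the demand price is 80 - 0.5(7) = 76.5 and the supply price is 22 + 4.5(7) = 53.5.
DWL = (1/2)(gap between curves at 7) x (Q* - 7) = (1/2)(23)(4.6) = 52.9.

52.90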